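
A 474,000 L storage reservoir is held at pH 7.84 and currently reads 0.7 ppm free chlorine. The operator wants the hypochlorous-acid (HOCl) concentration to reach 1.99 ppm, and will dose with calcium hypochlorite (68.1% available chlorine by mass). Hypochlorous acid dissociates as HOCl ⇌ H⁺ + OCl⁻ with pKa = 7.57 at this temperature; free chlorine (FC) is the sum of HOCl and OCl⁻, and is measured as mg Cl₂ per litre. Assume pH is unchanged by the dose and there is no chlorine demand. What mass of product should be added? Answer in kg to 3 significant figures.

3.48 kg

[OCl⁻]/[HOCl] = 10^(pH − pKa) = 10^(7.84 − 7.57) = 1.862; fraction as HOCl = 1/(1 + 1.862) = 0.3494.
Free chlorine required for 1.99 ppm HOCl: 1.99 / 0.3494 = 5.696 ppm.
FC to add: 5.696 − 0.7 = 4.996 mg/L as Cl₂.
Cl₂ equivalent: 4.996 mg/L × 474,000 L = 2368 g.
Product at 68.1% available Cl: 2368 / 0.681 = 3477 g.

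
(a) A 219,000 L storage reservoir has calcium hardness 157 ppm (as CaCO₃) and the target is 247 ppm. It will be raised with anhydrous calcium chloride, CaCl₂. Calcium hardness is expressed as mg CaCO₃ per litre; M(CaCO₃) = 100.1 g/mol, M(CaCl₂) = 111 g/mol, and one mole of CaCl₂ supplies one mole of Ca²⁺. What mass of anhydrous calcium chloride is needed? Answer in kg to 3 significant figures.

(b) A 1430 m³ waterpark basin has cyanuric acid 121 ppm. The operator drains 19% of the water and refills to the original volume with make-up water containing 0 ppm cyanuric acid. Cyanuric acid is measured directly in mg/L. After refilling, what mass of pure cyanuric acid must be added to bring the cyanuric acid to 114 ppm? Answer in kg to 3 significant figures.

(a) Hardness to add: (247 − 157) = 90 mg/L as CaCO₃ × 219,000 L = 19,710 g as CaCO₃.
(a) Moles of Ca²⁺ (1 mol Ca²⁺ ≡ 1 mol CaCO₃): 19,710 / 100.1 g/mol = 196.9 mol.
(a) Mass of CaCl₂: 196.9 × 111 = 21,860 g.

(b) Volume: 1430 m³ = 1,430,000 L.
(b) After draining 19% and refilling: 121 × 0.81 + 0 × 0.19 = 98.01 ppm.
(b) Deficit to target: 114 − 98.01 = 15.99 mg/L.
(b) Mass: 15.99 mg/L × 1,430,000 L = 22,870 g cyanuric acid.

(a) 21.9 kg; (b) 22.9 kg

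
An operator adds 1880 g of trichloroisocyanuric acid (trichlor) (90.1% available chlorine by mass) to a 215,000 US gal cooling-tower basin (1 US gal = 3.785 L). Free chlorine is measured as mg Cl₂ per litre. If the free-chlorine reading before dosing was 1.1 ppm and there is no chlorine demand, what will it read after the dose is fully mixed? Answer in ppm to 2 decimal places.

3.18 ppm

Volume: 215,000 US gal × 3.785 L/gal = 813,775 L.
Available chlorine delivered: 1880 g × 0.901 = 1694 g as Cl₂.
Concentration rise: 1694 g / 813,775 L = 2.082 mg/L = 2.08 ppm.
Final FC: 1.1 + 2.08 = 3.18 ppm.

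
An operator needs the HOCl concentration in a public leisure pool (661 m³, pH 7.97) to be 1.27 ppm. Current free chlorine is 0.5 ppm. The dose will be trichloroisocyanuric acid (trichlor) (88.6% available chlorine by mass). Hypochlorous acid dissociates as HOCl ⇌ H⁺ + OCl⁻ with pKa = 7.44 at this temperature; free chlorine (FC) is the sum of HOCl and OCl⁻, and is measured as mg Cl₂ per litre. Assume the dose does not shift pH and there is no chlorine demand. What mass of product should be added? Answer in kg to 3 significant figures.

3.78 kg

Volume: 661 m³ = 661,000 L.
[OCl⁻]/[HOCl] = 10^(pH − pKa) = 10^(7.97 − 7.44) = 3.388; fraction as HOCl = 1/(1 + 3.388) = 0.2279.
Free chlorine required for 1.27 ppm HOCl: 1.27 / 0.2279 = 5.573 ppm.
FC to add: 5.573 − 0.5 = 5.073 mg/L as Cl₂.
Cl₂ equivalent: 5.073 mg/L × 661,000 L = 3353 g.
Product at 88.6% available Cl: 3353 / 0.886 = 3785 g.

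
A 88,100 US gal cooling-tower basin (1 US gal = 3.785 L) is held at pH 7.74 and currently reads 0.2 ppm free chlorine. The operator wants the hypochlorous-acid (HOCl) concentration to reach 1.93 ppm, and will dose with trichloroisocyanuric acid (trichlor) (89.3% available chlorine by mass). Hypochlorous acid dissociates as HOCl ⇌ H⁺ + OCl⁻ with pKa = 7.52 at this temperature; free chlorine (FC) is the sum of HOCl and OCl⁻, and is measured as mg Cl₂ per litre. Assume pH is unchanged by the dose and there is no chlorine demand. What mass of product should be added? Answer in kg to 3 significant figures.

Volume: 88,100 US gal × 3.785 L/gal = 333,458 L.
[OCl⁻]/[HOCl] = 10^(pH − pKa) = 10^(7.74 − 7.52) = 1.66; fraction as HOCl = 1/(1 + 1.66) = 0.376.
Free chlorine required for 1.93 ppm HOCl: 1.93 / 0.376 = 5.133 ppm.
FC to add: 5.133 − 0.2 = 4.933 mg/L as Cl₂.
Cl₂ equivalent: 4.933 mg/L × 333,458 L = 1645 g.
Product at 89.3% available Cl: 1645 / 0.893 = 1842 g.

1.84 kg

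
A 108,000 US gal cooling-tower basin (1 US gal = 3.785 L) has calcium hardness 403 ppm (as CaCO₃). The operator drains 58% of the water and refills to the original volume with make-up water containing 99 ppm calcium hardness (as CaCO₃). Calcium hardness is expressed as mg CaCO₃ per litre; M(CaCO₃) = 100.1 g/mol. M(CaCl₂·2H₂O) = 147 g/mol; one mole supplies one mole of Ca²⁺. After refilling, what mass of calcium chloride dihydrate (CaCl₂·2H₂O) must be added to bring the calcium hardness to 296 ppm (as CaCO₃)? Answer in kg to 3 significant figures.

41.6 kg

Volume: 108,000 US gal × 3.785 L/gal = 408,780 L.
After draining 58% and refilling: 403 × 0.42 + 99 × 0.58 = 226.68 ppm.
Deficit to target: 296 − 226.68 = 69.32 mg/L.
As CaCO₃: 69.32 mg/L × 408,780 L = 28,340 g; ÷ 100.1 = 283.1 mol Ca²⁺.
Mass: 283.1 × 147 = 41,610 g.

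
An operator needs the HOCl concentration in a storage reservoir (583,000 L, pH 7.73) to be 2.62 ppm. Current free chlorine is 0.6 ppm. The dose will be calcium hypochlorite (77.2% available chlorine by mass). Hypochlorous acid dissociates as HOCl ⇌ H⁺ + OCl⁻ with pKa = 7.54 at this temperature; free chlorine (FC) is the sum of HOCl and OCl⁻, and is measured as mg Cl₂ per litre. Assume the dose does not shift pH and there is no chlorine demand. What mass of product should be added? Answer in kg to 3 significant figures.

[OCl⁻]/[HOCl] = 10^(pH − pKa) = 10^(7.73 − 7.54) = 1.549; fraction as HOCl = 1/(1 + 1.549) = 0.3923.
Free chlorine required for 2.62 ppm HOCl: 2.62 / 0.3923 = 6.678 ppm.
FC to add: 6.678 − 0.6 = 6.078 mg/L as Cl₂.
Cl₂ equivalent: 6.078 mg/L × 583,000 L = 3543 g.
Product at 77.2% available Cl: 3543 / 0.772 = 4590 g.

4.59 kg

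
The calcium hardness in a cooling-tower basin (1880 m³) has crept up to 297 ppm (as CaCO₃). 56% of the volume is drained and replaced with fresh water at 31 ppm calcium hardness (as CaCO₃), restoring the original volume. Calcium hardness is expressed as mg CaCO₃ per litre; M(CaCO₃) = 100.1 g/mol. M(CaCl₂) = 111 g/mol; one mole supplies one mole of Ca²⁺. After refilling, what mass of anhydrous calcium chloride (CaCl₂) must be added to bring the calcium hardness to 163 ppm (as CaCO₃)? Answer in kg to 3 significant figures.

31.2 kg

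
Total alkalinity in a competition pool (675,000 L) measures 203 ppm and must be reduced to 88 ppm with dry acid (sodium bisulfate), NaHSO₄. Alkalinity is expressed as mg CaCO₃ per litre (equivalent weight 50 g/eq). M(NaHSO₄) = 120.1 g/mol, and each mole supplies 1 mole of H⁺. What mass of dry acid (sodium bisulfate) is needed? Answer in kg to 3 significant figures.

186 kg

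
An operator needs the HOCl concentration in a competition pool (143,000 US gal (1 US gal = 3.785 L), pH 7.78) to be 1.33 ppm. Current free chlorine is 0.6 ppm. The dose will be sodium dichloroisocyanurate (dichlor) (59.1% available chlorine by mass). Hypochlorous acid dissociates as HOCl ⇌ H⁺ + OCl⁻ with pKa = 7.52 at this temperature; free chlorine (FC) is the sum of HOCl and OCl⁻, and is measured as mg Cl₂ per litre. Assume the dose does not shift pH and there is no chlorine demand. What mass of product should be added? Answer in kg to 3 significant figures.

2.89 kg

Volume: 143,000 US gal × 3.785 L/gal = 541,255 L.
[OCl⁻]/[HOCl] = 10^(pH − pKa) = 10^(7.78 − 7.52) = 1.82; fraction as HOCl = 1/(1 + 1.82) = 0.3546.
Free chlorine required for 1.33 ppm HOCl: 1.33 / 0.3546 = 3.75 ppm.
FC to add: 3.75 − 0.6 = 3.15 mg/L as Cl₂.
Cl₂ equivalent: 3.15 mg/L × 541,255 L = 1705 g.
Product at 59.1% available Cl: 1705 / 0.591 = 2885 g.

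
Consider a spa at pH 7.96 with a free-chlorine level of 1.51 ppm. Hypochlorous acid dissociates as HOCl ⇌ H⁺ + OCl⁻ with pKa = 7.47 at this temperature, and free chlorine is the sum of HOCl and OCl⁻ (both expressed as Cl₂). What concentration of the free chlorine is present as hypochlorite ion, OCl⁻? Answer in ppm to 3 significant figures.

1.14 ppm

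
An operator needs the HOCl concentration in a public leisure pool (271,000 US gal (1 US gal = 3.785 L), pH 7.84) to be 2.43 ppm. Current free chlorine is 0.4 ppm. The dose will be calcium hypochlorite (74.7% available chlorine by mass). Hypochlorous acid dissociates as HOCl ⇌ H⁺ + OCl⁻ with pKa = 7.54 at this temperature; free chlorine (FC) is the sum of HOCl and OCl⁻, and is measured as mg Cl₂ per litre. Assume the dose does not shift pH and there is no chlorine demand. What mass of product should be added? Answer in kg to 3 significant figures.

Volume: 271,000 US gal × 3.785 L/gal = 1,025,735 L.
[OCl⁻]/[HOCl] = 10^(pH − pKa) = 10^(7.84 − 7.54) = 1.995; fraction as HOCl = 1/(1 + 1.995) = 0.3339.
Free chlorine required for 2.43 ppm HOCl: 2.43 / 0.3339 = 7.278 ppm.
FC to add: 7.278 − 0.4 = 6.878 mg/L as Cl₂.
Cl₂ equivalent: 6.878 mg/L × 1,025,735 L = 7056 g.
Product at 74.7% available Cl: 7056 / 0.747 = 9445 g.

9.45 kg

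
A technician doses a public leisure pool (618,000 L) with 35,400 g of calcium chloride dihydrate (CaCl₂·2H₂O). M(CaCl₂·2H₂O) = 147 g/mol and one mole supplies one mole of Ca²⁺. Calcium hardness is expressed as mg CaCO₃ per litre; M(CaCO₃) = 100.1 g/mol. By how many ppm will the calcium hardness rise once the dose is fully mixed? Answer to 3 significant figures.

39.0 ppm

Moles of Ca²⁺: 35,400 g ÷ 147 g/mol = 240.8 mol.
As CaCO₃: 240.8 mol × 100.1 g/mol = 24,110 g.
Rise: 24,110 g / 618,000 L × 1000 = 39.01 mg/L.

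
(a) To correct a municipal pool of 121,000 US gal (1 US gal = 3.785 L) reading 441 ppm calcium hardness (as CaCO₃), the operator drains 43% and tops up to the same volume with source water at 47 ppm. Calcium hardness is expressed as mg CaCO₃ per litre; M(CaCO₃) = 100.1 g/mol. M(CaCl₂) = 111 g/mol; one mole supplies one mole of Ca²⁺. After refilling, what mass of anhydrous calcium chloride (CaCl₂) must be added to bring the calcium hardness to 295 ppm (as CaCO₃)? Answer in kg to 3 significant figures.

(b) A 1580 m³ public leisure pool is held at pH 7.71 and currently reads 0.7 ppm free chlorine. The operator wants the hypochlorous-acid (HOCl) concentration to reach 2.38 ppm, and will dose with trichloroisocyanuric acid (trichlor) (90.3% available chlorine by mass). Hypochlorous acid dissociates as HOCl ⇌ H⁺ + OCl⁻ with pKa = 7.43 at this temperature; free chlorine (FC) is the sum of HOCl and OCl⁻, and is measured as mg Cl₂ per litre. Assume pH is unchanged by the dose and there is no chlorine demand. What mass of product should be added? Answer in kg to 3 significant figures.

(a) Volume: 121,000 US gal × 3.785 L/gal = 457,985 L.
(a) After draining 43% and refilling: 441 × 0.57 + 47 × 0.43 = 271.58 ppm.
(a) Deficit to target: 295 − 271.58 = 23.42 mg/L.
(a) As CaCO₃: 23.42 mg/L × 457,985 L = 10,730 g; ÷ 100.1 = 107.2 mol Ca²⁺.
(a) Mass: 107.2 × 111 = 11,890 g.

(b) Volume: 1580 m³ = 1,580,000 L.
(b) [OCl⁻]/[HOCl] = 10^(pH − pKa) = 10^(7.71 − 7.43) = 1.905; fraction as HOCl = 1/(1 + 1.905) = 0.3442.
(b) Free chlorine required for 2.38 ppm HOCl: 2.38 / 0.3442 = 6.915 ppm.
(b) FC to add: 6.915 − 0.7 = 6.215 mg/L as Cl₂.
(b) Cl₂ equivalent: 6.215 mg/L × 1,580,000 L = 9820 g.
(b) Product at 90.3% available Cl: 9820 / 0.903 = 10,870 g.

(a) 11.9 kg; (b) 10.9 kg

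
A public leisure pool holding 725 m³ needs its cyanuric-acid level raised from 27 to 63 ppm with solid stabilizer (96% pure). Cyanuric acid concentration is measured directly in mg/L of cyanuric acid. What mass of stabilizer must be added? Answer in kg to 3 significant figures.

Volume: 725 m³ = 725,000 L.
CYA to add: (63 − 27) = 36 mg/L × 725,000 L = 26,100 g cyanuric acid.
At 96% purity: 26,100 / 0.96 = 27,190 g product.

27.2 kg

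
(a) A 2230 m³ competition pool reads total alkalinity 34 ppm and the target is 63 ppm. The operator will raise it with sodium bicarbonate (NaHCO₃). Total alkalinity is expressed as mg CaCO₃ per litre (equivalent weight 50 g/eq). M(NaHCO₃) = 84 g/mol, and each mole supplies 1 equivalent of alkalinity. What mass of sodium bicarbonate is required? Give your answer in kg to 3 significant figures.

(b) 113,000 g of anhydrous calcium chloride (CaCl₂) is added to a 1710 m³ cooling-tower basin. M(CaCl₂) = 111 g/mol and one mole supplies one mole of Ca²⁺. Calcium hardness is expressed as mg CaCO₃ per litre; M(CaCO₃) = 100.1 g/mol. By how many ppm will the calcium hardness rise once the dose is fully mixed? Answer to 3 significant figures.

(a) 109 kg; (b) 59.6 ppm

(a) Volume: 2230 m³ = 2,230,000 L.
(a) Alkalinity to add: (63 − 34) = 29 mg/L as CaCO₃ × 2,230,000 L = 64,670 g as CaCO₃.
(a) Equivalents: 64,670 g ÷ 50 g/eq = 1293 eq.
(a) NaHCO₃ supplies 1 eq per mole → 1293 mol.
(a) Mass: 1293 mol × 84 g/mol = 108,600 g.

(b) Volume: 1710 m³ = 1,710,000 L.
(b) Moles of Ca²⁺: 113,000 g ÷ 111 g/mol = 1018 mol.
(b) As CaCO₃: 1018 mol × 100.1 g/mol = 101,900 g.
(b) Rise: 101,900 g / 1,710,000 L × 1000 = 59.59 mg/L.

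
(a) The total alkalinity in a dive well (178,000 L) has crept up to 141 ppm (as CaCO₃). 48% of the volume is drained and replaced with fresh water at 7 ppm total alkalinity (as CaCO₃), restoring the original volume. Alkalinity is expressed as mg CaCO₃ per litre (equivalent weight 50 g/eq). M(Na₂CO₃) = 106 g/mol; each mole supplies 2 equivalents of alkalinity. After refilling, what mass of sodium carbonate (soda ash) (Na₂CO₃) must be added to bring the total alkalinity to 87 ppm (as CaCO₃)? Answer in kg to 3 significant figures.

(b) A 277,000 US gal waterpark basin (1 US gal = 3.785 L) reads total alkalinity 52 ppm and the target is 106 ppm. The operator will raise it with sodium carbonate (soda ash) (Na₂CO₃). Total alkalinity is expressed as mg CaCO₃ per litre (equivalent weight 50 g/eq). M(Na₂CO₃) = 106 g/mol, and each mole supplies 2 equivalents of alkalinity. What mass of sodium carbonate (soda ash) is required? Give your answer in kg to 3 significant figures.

(a) 1.95 kg; (b) 60.0 kg

(a) After draining 48% and refilling: 141 × 0.52 + 7 × 0.48 = 76.68 ppm.
(a) Deficit to target: 87 − 76.68 = 10.32 mg/L.
(a) As CaCO₃: 10.32 mg/L × 178,000 L = 1837 g; ÷ 50 g/eq ÷ 2 = 18.37 mol Na₂CO₃.
(a) Mass: 18.37 × 106 = 1947 g.

(b) Volume: 277,000 US gal × 3.785 L/gal = 1,048,445 L.
(b) Alkalinity to add: (106 − 52) = 54 mg/L as CaCO₃ × 1,048,445 L = 56,620 g as CaCO₃.
(b) Equivalents: 56,620 g ÷ 50 g/eq = 1132 eq.
(b) Each mole of Na₂CO₃ supplies 2 eq, so 1132 / 2 = 566.2 mol.
(b) Mass: 566.2 mol × 106 g/mol = 60,010 g.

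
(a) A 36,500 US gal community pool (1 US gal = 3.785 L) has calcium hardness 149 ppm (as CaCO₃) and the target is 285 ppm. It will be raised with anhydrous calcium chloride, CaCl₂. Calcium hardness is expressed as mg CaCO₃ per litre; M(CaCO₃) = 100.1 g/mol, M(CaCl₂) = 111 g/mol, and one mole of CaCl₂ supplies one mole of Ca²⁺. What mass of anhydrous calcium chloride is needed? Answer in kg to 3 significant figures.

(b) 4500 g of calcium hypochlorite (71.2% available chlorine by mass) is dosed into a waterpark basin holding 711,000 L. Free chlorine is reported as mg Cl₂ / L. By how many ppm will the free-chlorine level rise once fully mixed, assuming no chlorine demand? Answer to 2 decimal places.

(a) Volume: 36,500 US gal × 3.785 L/gal = 138,152 L.
(a) Hardness to add: (285 − 149) = 136 mg/L as CaCO₃ × 138,152 L = 18,790 g as CaCO₃.
(a) Moles of Ca²⁺ (1 mol Ca²⁺ ≡ 1 mol CaCO₃): 18,790 / 100.1 g/mol = 187.7 mol.
(a) Mass of CaCl₂: 187.7 × 111 = 20,830 g.

(b) Available chlorine delivered: 4500 g × 0.712 = 3204 g as Cl₂.
(b) Concentration rise: 3204 g / 711,000 L = 4.506 mg/L = 4.51 ppm.

(a) 20.8 kg; (b) 4.51 ppm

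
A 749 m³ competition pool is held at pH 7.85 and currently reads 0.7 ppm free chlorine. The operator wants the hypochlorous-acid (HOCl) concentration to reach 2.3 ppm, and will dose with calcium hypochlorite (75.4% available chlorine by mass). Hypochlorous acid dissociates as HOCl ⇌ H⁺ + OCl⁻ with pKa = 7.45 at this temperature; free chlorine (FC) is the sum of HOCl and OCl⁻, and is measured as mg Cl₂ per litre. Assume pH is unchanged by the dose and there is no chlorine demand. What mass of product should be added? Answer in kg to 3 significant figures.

7.33 kg

Volume: 749 m³ = 749,000 L.
[OCl⁻]/[HOCl] = 10^(pH − pKa) = 10^(7.85 − 7.45) = 2.512; fraction as HOCl = 1/(1 + 2.512) = 0.2847.
Free chlorine required for 2.3 ppm HOCl: 2.3 / 0.2847 = 8.077 ppm.
FC to add: 8.077 − 0.7 = 7.377 mg/L as Cl₂.
Cl₂ equivalent: 7.377 mg/L × 749,000 L = 5526 g.
Product at 75.4% available Cl: 5526 / 0.754 = 7328 g.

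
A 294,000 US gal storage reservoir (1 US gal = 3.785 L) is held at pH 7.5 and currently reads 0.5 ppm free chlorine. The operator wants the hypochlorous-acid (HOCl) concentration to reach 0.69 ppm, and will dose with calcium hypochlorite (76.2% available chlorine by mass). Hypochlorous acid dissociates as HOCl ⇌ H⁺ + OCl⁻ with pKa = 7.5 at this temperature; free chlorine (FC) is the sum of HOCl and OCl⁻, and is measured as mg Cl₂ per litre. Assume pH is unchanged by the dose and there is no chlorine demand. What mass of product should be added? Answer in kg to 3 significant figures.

1.29 kg

Volume: 294,000 US gal × 3.785 L/gal = 1,112,790 L.
[OCl⁻]/[HOCl] = 10^(pH − pKa) = 10^(7.5 − 7.5) = 1; fraction as HOCl = 1/(1 + 1) = 0.5.
Free chlorine required for 0.69 ppm HOCl: 0.69 / 0.5 = 1.38 ppm.
FC to add: 1.38 − 0.5 = 0.88 mg/L as Cl₂.
Cl₂ equivalent: 0.88 mg/L × 1,112,790 L = 979.3 g.
Product at 76.2% available Cl: 979.3 / 0.762 = 1285 g.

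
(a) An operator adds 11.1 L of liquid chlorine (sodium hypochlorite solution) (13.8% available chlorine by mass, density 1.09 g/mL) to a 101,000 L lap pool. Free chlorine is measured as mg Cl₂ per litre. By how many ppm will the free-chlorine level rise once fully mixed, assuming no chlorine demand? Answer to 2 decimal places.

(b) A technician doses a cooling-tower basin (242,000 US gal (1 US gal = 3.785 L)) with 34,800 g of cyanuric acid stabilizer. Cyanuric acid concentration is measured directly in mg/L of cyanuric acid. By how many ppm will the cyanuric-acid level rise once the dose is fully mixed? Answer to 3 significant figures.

(a) 16.53 ppm; (b) 38.0 ppm

(a) Mass of solution: 11.1 L × 1000 mL/L × 1.09 g/mL = 12,100 g.
(a) Available chlorine delivered: 12,100 g × 0.138 = 1670 g as Cl₂.
(a) Concentration rise: 1670 g / 101,000 L = 16.53 mg/L = 16.53 ppm.

(b) Volume: 242,000 US gal × 3.785 L/gal = 915,970 L.
(b) Rise: 34,800 g / 915,970 L × 1000 = 37.99 mg/L.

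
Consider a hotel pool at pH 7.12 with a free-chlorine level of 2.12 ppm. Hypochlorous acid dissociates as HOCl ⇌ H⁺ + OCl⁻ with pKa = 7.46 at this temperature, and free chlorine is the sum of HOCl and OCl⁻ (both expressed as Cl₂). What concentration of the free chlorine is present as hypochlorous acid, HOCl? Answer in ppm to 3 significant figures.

1.45 ppm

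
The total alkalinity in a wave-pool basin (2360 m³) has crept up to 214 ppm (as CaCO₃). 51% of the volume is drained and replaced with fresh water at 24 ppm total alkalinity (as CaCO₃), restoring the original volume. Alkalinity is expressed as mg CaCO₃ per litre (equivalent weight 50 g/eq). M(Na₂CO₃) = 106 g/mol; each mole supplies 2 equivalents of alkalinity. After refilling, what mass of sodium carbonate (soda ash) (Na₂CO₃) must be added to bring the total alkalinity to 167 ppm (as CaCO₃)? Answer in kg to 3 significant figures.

125 kg

Volume: 2360 m³ = 2,360,000 L.
After draining 51% and refilling: 214 × 0.49 + 24 × 0.51 = 117.1 ppm.
Deficit to target: 167 − 117.1 = 49.9 mg/L.
As CaCO₃: 49.9 mg/L × 2,360,000 L = 117,800 g; ÷ 50 g/eq ÷ 2 = 1178 mol Na₂CO₃.
Mass: 1178 × 106 = 124,800 g.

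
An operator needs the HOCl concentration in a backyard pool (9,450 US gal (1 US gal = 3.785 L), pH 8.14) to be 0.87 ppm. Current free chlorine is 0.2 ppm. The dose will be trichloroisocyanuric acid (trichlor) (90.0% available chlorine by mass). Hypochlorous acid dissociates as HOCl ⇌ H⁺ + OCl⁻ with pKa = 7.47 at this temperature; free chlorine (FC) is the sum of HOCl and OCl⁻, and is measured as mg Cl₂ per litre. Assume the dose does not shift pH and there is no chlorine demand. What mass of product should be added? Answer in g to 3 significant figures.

Volume: 9,450 US gal × 3.785 L/gal = 35,768 L.
[OCl⁻]/[HOCl] = 10^(pH − pKa) = 10^(8.14 − 7.47) = 4.677; fraction as HOCl = 1/(1 + 4.677) = 0.1761.
Free chlorine required for 0.87 ppm HOCl: 0.87 / 0.1761 = 4.939 ppm.
FC to add: 4.939 − 0.2 = 4.739 mg/L as Cl₂.
Cl₂ equivalent: 4.739 mg/L × 35,768 L = 169.5 g.
Product at 90.0% available Cl: 169.5 / 0.9 = 188.4 g.

188 g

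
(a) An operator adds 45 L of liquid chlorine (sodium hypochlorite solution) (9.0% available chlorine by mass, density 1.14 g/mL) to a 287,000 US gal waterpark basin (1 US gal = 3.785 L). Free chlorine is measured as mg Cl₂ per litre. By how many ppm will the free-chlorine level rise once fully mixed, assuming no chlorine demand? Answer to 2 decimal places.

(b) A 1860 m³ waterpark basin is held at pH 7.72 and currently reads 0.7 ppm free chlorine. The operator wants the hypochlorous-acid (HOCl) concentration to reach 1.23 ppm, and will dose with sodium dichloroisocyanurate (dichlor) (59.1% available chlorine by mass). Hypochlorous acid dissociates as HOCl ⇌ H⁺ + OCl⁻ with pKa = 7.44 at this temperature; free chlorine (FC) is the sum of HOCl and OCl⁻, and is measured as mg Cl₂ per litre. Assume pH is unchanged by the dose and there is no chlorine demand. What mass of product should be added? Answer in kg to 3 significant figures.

(a) 4.25 ppm; (b) 9.04 kg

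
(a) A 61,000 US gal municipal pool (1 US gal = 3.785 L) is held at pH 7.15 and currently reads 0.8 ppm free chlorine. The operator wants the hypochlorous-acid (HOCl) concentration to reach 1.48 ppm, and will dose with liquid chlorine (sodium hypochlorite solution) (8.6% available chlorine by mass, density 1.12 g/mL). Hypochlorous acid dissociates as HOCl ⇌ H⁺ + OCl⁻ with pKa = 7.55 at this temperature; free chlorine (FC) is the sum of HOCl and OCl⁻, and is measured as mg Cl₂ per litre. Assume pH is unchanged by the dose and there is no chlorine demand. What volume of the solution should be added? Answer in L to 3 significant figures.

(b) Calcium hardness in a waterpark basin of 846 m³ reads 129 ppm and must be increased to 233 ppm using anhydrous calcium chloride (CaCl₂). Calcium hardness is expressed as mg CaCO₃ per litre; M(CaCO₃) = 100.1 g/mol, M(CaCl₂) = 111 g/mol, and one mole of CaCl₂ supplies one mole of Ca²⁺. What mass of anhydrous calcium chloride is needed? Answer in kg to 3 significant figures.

(a) Volume: 61,000 US gal × 3.785 L/gal = 230,885 L.
(a) [OCl⁻]/[HOCl] = 10^(pH − pKa) = 10^(7.15 − 7.55) = 0.3981; fraction as HOCl = 1/(1 + 0.3981) = 0.7153.
(a) Free chlorine required for 1.48 ppm HOCl: 1.48 / 0.7153 = 2.069 ppm.
(a) FC to add: 2.069 − 0.8 = 1.269 mg/L as Cl₂.
(a) Cl₂ equivalent: 1.269 mg/L × 230,885 L = 293 g.
(a) Product at 8.6% available Cl: 293 / 0.086 = 3407 g.
(a) Volume: 3407 g ÷ 1.12 g/mL = 3042 mL.

(b) Volume: 846 m³ = 846,000 L.
(b) Hardness to add: (233 − 129) = 104 mg/L as CaCO₃ × 846,000 L = 87,980 g as CaCO₃.
(b) Moles of Ca²⁺ (1 mol Ca²⁺ ≡ 1 mol CaCO₃): 87,980 / 100.1 g/mol = 879 mol.
(b) Mass of CaCl₂: 879 × 111 = 97,560 g.

(a) 3.04 L; (b) 97.6 kg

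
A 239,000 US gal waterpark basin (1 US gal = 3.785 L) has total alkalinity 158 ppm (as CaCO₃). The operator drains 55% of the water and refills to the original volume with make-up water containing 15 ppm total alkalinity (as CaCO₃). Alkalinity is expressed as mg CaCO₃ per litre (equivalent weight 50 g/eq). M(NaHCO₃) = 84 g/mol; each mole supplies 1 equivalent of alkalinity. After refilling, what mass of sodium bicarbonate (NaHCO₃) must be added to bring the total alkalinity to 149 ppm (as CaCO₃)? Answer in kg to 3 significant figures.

106 kg

Volume: 239,000 US gal × 3.785 L/gal = 904,615 L.
After draining 55% and refilling: 158 × 0.45 + 15 × 0.55 = 79.35 ppm.
Deficit to target: 149 − 79.35 = 69.65 mg/L.
As CaCO₃: 69.65 mg/L × 904,615 L = 63,010 g; ÷ 50 g/eq ÷ 1 = 1260 mol NaHCO₃.
Mass: 1260 × 84 = 105,900 g.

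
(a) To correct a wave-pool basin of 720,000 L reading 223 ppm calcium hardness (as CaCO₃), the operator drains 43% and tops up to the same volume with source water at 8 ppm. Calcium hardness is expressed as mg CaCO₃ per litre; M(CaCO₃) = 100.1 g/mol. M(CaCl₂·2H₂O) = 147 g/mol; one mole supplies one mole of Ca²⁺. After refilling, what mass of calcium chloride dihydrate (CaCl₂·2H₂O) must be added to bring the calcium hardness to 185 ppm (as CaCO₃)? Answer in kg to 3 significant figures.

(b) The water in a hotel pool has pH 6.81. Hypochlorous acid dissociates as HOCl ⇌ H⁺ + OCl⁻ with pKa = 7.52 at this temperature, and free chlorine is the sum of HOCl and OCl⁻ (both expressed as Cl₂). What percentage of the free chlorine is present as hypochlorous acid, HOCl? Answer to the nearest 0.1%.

(a) 57.6 kg; (b) 83.7%

(a) After draining 43% and refilling: 223 × 0.57 + 8 × 0.43 = 130.55 ppm.
(a) Deficit to target: 185 − 130.55 = 54.45 mg/L.
(a) As CaCO₃: 54.45 mg/L × 720,000 L = 39,200 g; ÷ 100.1 = 391.6 mol Ca²⁺.
(a) Mass: 391.6 × 147 = 57,570 g.

(b) [OCl⁻]/[HOCl] = 10^(pH − pKa) = 10^(6.81 − 7.52) = 10^-0.71 = 0.195.
(b) Fraction as HOCl = 1 / (1 + 0.195) = 0.8368.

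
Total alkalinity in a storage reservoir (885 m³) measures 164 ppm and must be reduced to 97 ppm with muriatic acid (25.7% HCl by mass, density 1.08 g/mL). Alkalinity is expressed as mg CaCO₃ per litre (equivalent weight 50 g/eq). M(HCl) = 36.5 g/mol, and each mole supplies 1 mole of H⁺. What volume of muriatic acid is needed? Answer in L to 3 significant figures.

Volume: 885 m³ = 885,000 L.
Alkalinity to neutralize: (164 − 97) = 67 mg/L as CaCO₃ × 885,000 L = 59,300 g as CaCO₃.
Equivalents of H⁺ required: 59,300 ÷ 50 g/eq = 1186 eq = 1186 mol HCl.
Mass of HCl: 1186 × 36.5 = 43,290 g.
Mass of 25.7% solution: 43,290 / 0.257 = 168,400 g.
Volume: 168,400 g ÷ 1.08 g/mL = 155,900 mL.

156 L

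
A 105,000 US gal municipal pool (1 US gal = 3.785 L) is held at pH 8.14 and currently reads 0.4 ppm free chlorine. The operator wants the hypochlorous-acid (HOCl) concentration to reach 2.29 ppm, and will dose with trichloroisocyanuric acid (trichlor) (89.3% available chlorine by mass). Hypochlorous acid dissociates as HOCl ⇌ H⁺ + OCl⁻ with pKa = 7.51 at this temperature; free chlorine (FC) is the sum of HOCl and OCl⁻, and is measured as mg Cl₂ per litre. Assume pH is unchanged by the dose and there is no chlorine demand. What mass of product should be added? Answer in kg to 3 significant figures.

5.19 kg

Volume: 105,000 US gal × 3.785 L/gal = 397,425 L.
[OCl⁻]/[HOCl] = 10^(pH − pKa) = 10^(8.14 − 7.51) = 4.266; fraction as HOCl = 1/(1 + 4.266) = 0.1899.
Free chlorine required for 2.29 ppm HOCl: 2.29 / 0.1899 = 12.06 ppm.
FC to add: 12.06 − 0.4 = 11.66 mg/L as Cl₂.
Cl₂ equivalent: 11.66 mg/L × 397,425 L = 4633 g.
Product at 89.3% available Cl: 4633 / 0.893 = 5189 g.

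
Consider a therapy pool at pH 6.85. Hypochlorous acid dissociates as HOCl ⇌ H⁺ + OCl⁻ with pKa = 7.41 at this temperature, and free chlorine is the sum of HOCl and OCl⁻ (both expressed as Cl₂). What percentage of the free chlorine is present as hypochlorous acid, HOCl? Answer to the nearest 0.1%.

[OCl⁻]/[HOCl] = 10^(pH − pKa) = 10^(6.85 − 7.41) = 10^-0.56 = 0.2754.
Fraction as HOCl = 1 / (1 + 0.2754) = 0.7841.

78.4%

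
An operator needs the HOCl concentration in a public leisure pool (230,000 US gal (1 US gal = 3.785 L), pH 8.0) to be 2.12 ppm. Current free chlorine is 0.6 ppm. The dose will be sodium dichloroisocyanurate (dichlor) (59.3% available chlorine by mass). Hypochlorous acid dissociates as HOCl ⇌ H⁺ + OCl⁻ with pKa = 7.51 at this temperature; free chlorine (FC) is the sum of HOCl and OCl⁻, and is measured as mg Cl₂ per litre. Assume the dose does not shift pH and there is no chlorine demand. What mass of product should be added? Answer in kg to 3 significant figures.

Volume: 230,000 US gal × 3.785 L/gal = 870,550 L.
[OCl⁻]/[HOCl] = 10^(pH − pKa) = 10^(8.0 − 7.51) = 3.09; fraction as HOCl = 1/(1 + 3.09) = 0.2445.
Free chlorine required for 2.12 ppm HOCl: 2.12 / 0.2445 = 8.671 ppm.
FC to add: 8.671 − 0.6 = 8.071 mg/L as Cl₂.
Cl₂ equivalent: 8.071 mg/L × 870,550 L = 7027 g.
Product at 59.3% available Cl: 7027 / 0.593 = 11,850 g.

11.8 kg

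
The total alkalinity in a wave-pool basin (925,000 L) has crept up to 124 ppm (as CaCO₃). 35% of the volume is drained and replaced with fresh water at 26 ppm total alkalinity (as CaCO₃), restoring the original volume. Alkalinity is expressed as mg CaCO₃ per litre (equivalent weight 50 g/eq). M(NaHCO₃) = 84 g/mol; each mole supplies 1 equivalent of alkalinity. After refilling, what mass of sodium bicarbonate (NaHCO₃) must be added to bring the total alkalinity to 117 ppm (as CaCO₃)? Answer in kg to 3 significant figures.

42.4 kg

After draining 35% and refilling: 124 × 0.65 + 26 × 0.35 = 89.7 ppm.
Deficit to target: 117 − 89.7 = 27.3 mg/L.
As CaCO₃: 27.3 mg/L × 925,000 L = 25,250 g; ÷ 50 g/eq ÷ 1 = 505 mol NaHCO₃.
Mass: 505 × 84 = 42,420 g.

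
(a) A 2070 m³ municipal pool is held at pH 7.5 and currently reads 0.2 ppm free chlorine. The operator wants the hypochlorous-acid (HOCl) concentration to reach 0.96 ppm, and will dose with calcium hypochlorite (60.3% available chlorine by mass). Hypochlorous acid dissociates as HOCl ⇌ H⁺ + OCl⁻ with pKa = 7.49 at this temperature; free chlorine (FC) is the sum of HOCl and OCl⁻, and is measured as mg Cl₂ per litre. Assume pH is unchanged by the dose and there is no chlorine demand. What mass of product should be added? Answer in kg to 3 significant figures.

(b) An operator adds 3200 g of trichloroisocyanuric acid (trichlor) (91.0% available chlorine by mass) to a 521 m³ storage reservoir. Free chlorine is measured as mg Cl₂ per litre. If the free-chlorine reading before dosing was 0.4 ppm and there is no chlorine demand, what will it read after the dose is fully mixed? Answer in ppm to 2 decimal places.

(a) 5.98 kg; (b) 5.99 ppm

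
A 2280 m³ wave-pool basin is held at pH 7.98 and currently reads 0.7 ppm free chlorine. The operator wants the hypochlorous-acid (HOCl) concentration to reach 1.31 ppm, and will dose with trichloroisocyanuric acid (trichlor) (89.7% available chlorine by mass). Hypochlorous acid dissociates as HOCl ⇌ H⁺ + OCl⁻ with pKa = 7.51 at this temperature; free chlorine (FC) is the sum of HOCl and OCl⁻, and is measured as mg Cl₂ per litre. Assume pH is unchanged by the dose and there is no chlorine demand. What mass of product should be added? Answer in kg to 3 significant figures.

Volume: 2280 m³ = 2,280,000 L.
[OCl⁻]/[HOCl] = 10^(pH − pKa) = 10^(7.98 − 7.51) = 2.951; fraction as HOCl = 1/(1 + 2.951) = 0.2531.
Free chlorine required for 1.31 ppm HOCl: 1.31 / 0.2531 = 5.176 ppm.
FC to add: 5.176 − 0.7 = 4.476 mg/L as Cl₂.
Cl₂ equivalent: 4.476 mg/L × 2,280,000 L = 10,210 g.
Product at 89.7% available Cl: 10,210 / 0.897 = 11,380 g.

11.4 kg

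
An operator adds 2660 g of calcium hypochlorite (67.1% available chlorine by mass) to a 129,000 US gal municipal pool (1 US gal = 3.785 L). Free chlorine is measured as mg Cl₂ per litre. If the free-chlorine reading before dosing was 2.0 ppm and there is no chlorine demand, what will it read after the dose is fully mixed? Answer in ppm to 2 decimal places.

5.66 ppm

Volume: 129,000 US gal × 3.785 L/gal = 488,265 L.
Available chlorine delivered: 2660 g × 0.671 = 1785 g as Cl₂.
Concentration rise: 1785 g / 488,265 L = 3.656 mg/L = 3.66 ppm.
Final FC: 2.0 + 3.66 = 5.66 ppm.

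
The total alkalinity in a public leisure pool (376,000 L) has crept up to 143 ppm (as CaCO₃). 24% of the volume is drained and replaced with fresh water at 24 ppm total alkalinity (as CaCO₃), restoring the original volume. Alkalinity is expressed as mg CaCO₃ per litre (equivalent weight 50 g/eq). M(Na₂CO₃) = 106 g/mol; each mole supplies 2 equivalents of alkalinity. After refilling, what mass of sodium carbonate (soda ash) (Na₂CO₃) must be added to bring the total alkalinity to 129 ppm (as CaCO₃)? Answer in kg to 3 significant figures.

5.80 kg

After draining 24% and refilling: 143 × 0.76 + 24 × 0.24 = 114.44 ppm.
Deficit to target: 129 − 114.44 = 14.56 mg/L.
As CaCO₃: 14.56 mg/L × 376,000 L = 5475 g; ÷ 50 g/eq ÷ 2 = 54.75 mol Na₂CO₃.
Mass: 54.75 × 106 = 5803 g.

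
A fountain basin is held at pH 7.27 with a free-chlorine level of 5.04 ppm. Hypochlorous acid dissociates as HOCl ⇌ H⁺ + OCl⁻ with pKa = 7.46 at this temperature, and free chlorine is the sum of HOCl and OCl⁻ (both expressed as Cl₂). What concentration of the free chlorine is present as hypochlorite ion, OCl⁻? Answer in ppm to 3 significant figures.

[OCl⁻]/[HOCl] = 10^(pH − pKa) = 10^(7.27 − 7.46) = 10^-0.19 = 0.6457.
Fraction as HOCl = 1 / (1 + 0.6457) = 0.6077.
OCl⁻ = (1 − 0.6077) × 5.04 ppm = 1.977 ppm.

1.98 ppm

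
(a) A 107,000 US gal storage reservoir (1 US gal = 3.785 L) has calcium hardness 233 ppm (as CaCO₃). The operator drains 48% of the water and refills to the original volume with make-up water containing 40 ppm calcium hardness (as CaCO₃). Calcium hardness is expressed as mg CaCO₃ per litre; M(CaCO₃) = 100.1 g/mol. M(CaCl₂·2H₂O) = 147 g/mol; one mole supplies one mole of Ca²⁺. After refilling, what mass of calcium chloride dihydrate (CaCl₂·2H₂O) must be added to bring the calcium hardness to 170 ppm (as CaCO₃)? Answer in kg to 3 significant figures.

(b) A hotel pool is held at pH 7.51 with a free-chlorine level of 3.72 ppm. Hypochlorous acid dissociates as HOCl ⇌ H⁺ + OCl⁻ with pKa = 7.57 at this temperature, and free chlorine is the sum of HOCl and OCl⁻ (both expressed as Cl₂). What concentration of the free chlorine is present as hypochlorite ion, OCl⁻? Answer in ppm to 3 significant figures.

(a) Volume: 107,000 US gal × 3.785 L/gal = 404,995 L.
(a) After draining 48% and refilling: 233 × 0.52 + 40 × 0.48 = 140.36 ppm.
(a) Deficit to target: 170 − 140.36 = 29.64 mg/L.
(a) As CaCO₃: 29.64 mg/L × 404,995 L = 12,000 g; ÷ 100.1 = 119.9 mol Ca²⁺.
(a) Mass: 119.9 × 147 = 17,630 g.

(b) [OCl⁻]/[HOCl] = 10^(pH − pKa) = 10^(7.51 − 7.57) = 10^-0.06 = 0.871.
(b) Fraction as HOCl = 1 / (1 + 0.871) = 0.5345.
(b) OCl⁻ = (1 − 0.5345) × 3.72 ppm = 1.732 ppm.

(a) 17.6 kg; (b) 1.73 ppm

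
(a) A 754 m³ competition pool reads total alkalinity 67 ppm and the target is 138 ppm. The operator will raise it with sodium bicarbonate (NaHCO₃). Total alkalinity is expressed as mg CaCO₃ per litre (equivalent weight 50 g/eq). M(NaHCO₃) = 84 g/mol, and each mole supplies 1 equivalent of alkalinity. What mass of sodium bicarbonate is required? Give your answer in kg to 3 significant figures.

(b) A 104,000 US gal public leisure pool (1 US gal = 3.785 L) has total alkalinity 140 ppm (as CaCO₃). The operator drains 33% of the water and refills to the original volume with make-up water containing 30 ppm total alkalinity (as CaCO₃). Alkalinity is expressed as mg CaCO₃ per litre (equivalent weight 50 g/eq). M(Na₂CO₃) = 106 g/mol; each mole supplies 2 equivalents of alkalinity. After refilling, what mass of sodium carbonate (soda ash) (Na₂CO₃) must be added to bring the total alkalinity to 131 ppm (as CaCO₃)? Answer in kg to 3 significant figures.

(a) 89.9 kg; (b) 11.4 kg

(a) Volume: 754 m³ = 754,000 L.
(a) Alkalinity to add: (138 − 67) = 71 mg/L as CaCO₃ × 754,000 L = 53,530 g as CaCO₃.
(a) Equivalents: 53,530 g ÷ 50 g/eq = 1071 eq.
(a) NaHCO₃ supplies 1 eq per mole → 1071 mol.
(a) Mass: 1071 mol × 84 g/mol = 89,940 g.

(b) Volume: 104,000 US gal × 3.785 L/gal = 393,640 L.
(b) After draining 33% and refilling: 140 × 0.67 + 30 × 0.33 = 103.7 ppm.
(b) Deficit to target: 131 − 103.7 = 27.3 mg/L.
(b) As CaCO₃: 27.3 mg/L × 393,640 L = 10,750 g; ÷ 50 g/eq ÷ 2 = 107.5 mol Na₂CO₃.
(b) Mass: 107.5 × 106 = 11,390 g.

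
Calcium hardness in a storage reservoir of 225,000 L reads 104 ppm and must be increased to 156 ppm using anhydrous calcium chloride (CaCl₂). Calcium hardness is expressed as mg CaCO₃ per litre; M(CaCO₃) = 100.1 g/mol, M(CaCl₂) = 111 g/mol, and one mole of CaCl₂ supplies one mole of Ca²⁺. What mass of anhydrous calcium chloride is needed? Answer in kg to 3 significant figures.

13.0 kg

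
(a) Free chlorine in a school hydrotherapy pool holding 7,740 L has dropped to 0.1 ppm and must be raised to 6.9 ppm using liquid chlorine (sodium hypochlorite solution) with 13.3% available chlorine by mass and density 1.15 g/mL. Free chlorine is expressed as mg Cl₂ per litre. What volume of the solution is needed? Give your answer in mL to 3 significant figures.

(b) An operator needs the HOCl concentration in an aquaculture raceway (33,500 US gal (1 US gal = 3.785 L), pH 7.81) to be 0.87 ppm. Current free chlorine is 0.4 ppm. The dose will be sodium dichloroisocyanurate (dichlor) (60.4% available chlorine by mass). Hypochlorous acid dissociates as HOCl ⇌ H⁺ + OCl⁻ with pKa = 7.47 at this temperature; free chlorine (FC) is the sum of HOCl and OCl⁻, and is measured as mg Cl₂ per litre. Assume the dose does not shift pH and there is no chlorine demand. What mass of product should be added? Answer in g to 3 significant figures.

(a) 344 mL; (b) 498 g

(a) Chlorine deficit: 6.9 − 0.1 = 6.8 ppm = 6.8 mg/L as Cl₂.
(a) Cl₂ equivalent needed: 6.8 mg/L × 7,740 L = 52,630 mg = 52.63 g.
(a) Product at 13.3% available chlorine: 52.63 / 0.133 = 395.7 g.
(a) Volume at density 1.15 g/mL: 395.7 g ÷ 1.15 g/mL = 344.1 mL.

(b) Volume: 33,500 US gal × 3.785 L/gal = 126,798 L.
(b) [OCl⁻]/[HOCl] = 10^(pH − pKa) = 10^(7.81 − 7.47) = 2.188; fraction as HOCl = 1/(1 + 2.188) = 0.3137.
(b) Free chlorine required for 0.87 ppm HOCl: 0.87 / 0.3137 = 2.773 ppm.
(b) FC to add: 2.773 − 0.4 = 2.373 mg/L as Cl₂.
(b) Cl₂ equivalent: 2.373 mg/L × 126,798 L = 300.9 g.
(b) Product at 60.4% available Cl: 300.9 / 0.604 = 498.2 g.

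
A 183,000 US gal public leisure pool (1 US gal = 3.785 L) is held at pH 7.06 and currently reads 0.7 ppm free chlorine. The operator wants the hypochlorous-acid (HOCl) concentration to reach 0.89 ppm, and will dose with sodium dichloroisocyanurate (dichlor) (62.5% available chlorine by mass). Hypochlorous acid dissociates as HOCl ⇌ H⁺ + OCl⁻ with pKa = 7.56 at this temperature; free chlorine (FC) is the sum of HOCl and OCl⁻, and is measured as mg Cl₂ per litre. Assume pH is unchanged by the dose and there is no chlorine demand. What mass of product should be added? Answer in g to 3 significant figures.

Volume: 183,000 US gal × 3.785 L/gal = 692,655 L.
[OCl⁻]/[HOCl] = 10^(pH − pKa) = 10^(7.06 − 7.56) = 0.3162; fraction as HOCl = 1/(1 + 0.3162) = 0.7597.
Free chlorine required for 0.89 ppm HOCl: 0.89 / 0.7597 = 1.171 ppm.
FC to add: 1.171 − 0.7 = 0.4714 mg/L as Cl₂.
Cl₂ equivalent: 0.4714 mg/L × 692,655 L = 326.5 g.
Product at 62.5% available Cl: 326.5 / 0.625 = 522.5 g.

522 g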